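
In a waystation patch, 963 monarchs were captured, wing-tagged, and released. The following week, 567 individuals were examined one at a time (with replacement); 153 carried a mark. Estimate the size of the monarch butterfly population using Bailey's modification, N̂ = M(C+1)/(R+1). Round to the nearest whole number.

N̂ = 963·(567+1)/(153+1) = 963·568/154 = 546984/154 ≈ 3551.8 → 3552

N ≈ 3552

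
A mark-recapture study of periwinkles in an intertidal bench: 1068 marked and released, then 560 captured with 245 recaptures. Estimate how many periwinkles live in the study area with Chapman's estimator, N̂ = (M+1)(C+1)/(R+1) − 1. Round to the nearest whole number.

N̂ = (1068+1)(560+1)/(245+1) − 1 = 1069·561/246 − 1
= 599709/246 − 1 ≈ 2437.8 − 1 ≈ 2436.8 → 2437

N ≈ 2437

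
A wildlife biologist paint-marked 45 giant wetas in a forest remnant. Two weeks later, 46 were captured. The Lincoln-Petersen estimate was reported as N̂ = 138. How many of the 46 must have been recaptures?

R = 15

From N = M·C/R: R = M·C / N = 45·46 / 138 = 2070 / 138 = 15.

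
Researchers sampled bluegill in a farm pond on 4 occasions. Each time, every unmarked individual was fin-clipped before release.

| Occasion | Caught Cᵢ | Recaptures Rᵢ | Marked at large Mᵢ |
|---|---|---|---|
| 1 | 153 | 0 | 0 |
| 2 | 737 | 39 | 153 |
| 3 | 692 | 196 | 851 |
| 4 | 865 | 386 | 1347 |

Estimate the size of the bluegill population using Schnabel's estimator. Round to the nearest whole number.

N ≈ 3006

Σ MᵢCᵢ = 0·153 + 153·737 + 851·692 + 1347·865 = 0 + 112761 + 588892 + 1165155 = 1866808
Σ Rᵢ = 0 + 39 + 196 + 386 = 621
N̂ = 1866808 / 621 ≈ 3006.1 → 3006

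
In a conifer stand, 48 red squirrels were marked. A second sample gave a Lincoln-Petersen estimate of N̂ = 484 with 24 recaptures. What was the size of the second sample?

From N = M·C/R: C = N·R / M = 484·24 / 48 = 11616 / 48 = 242.

C = 242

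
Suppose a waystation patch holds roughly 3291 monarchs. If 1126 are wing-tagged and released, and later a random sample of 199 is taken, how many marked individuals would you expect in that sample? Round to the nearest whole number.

expected recaptures ≈ 68

Expected recaptures E[R] = M·C / N.
E[R] = 1126 × 199 / 3291 = 224074 / 3291 ≈ 68.1 → 68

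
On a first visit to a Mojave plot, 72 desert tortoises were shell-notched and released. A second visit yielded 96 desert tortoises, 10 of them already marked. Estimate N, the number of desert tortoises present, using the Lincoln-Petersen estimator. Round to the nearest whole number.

N ≈ 691

The marked fraction in the recapture sample should equal the marked fraction in the population: 10/96 = 72/N.
N = (72 × 96) / 10 = 6912 / 10 ≈ 691.2 → 691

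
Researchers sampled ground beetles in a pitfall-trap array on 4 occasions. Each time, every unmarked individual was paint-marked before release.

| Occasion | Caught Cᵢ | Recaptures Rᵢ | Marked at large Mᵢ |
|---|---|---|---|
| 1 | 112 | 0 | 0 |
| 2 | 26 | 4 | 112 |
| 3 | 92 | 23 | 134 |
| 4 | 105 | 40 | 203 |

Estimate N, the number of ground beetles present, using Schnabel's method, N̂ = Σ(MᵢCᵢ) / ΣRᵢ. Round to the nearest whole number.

Σ MᵢCᵢ = 0·112 + 112·26 + 134·92 + 203·105 = 0 + 2912 + 12328 + 21315 = 36555
Σ Rᵢ = 0 + 4 + 23 + 40 = 67
N̂ = 36555 / 67 ≈ 545.6 → 546

N ≈ 546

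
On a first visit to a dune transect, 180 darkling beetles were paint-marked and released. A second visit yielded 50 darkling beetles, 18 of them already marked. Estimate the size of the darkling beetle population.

N = 500

If marked individuals mix randomly, R/C ≈ M/N, giving N ≈ M·C/R.
N = (180 × 50) / 18 = 9000 / 18 = 500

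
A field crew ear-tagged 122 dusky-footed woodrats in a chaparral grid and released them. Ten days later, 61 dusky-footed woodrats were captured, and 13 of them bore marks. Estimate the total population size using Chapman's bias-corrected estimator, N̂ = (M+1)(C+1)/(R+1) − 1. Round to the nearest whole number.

N ≈ 544

N̂ = (122+1)(61+1)/(13+1) − 1 = 123·62/14 − 1
= 7626/14 − 1 ≈ 544.7 − 1 ≈ 543.7 → 544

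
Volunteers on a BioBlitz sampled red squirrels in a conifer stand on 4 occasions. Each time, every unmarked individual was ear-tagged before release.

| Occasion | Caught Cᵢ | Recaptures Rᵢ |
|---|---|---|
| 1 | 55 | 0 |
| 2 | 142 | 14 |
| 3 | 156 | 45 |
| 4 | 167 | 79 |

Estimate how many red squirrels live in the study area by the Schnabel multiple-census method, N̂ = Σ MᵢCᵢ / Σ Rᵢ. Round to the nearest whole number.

Marked at large before each occasion: Mᵢ = Σⱼ<ᵢ (Cⱼ − Rⱼ) → M1=0, M2=55, M3=183, M4=294
Σ MᵢCᵢ = 0·55 + 55·142 + 183·156 + 294·167 = 0 + 7810 + 28548 + 49098 = 85456
Σ Rᵢ = 0 + 14 + 45 + 79 = 138
N̂ = 85456 / 138 ≈ 619.2 → 619

N ≈ 619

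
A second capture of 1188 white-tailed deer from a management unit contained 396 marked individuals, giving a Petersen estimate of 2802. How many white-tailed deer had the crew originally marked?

From N = M·C/R: M = N·R / C = 2802·396 / 1188 = 1109592 / 1188 = 934.

M = 934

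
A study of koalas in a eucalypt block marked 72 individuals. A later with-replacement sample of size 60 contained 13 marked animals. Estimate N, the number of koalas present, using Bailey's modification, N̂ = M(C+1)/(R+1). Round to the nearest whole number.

N̂ = 72·(60+1)/(13+1) = 72·61/14 = 4392/14 ≈ 313.7 → 314

N ≈ 314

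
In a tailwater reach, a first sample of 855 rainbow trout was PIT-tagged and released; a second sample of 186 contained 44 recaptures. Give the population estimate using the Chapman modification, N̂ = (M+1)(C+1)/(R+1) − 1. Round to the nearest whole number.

N ≈ 3556

N̂ = (855+1)(186+1)/(44+1) − 1 = 856·187/45 − 1
= 160072/45 − 1 ≈ 3557.2 − 1 ≈ 3556.2 → 3556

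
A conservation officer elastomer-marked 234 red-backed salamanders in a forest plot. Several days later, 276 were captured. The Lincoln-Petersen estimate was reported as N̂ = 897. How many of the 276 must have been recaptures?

From N = M·C/R: R = M·C / N = 234·276 / 897 = 64584 / 897 = 72.

R = 72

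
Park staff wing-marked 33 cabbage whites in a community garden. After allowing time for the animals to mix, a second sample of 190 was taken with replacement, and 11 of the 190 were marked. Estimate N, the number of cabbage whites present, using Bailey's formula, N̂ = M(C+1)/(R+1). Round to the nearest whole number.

N ≈ 525

N̂ = 33·(190+1)/(11+1) = 33·191/12 = 6303/12 ≈ 525.2 → 525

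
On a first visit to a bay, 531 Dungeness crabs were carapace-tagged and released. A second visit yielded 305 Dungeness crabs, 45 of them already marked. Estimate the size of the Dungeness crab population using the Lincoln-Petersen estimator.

N = 3599

N = (531 × 305) / 45 = 161955 / 45 = 3599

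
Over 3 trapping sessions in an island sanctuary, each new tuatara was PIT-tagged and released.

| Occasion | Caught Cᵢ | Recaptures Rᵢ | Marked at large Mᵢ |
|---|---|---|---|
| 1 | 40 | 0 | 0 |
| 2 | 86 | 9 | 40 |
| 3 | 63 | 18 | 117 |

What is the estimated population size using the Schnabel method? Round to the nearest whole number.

Σ MᵢCᵢ = 0·40 + 40·86 + 117·63 = 0 + 3440 + 7371 = 10811
Σ Rᵢ = 0 + 9 + 18 = 27
N̂ = 10811 / 27 ≈ 400.4 → 400

N ≈ 400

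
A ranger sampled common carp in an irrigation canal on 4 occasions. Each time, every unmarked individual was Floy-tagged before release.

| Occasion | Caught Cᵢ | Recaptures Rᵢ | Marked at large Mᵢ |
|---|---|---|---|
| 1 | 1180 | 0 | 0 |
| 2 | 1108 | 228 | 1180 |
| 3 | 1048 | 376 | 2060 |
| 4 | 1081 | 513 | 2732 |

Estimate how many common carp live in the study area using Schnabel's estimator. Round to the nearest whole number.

Σ MᵢCᵢ = 0·1180 + 1180·1108 + 2060·1048 + 2732·1081 = 0 + 1307440 + 2158880 + 2953292 = 6419612
Σ Rᵢ = 0 + 228 + 376 + 513 = 1117
N̂ = 6419612 / 1117 ≈ 5747.2 → 5747

N ≈ 5747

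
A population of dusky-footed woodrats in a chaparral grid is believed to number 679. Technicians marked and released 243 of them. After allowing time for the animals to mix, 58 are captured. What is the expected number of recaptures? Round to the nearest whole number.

expected recaptures ≈ 21

The marked fraction of the population is 243/679, so in a sample of 58 expect C·(M/N) marked.
E[R] = 243 × 58 / 679 = 14094 / 679 ≈ 20.8 → 21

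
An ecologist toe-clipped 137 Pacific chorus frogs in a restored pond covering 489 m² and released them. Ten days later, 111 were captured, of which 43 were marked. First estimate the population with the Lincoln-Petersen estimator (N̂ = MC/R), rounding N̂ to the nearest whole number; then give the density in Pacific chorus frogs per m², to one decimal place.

N̂ = 137·111/43 = 15207/43 ≈ 353.7 → 354
Density = N̂ / area = 354 / 489 ≈ 0.72 → 0.7 per m²

density ≈ 0.7 Pacific chorus frogs per m²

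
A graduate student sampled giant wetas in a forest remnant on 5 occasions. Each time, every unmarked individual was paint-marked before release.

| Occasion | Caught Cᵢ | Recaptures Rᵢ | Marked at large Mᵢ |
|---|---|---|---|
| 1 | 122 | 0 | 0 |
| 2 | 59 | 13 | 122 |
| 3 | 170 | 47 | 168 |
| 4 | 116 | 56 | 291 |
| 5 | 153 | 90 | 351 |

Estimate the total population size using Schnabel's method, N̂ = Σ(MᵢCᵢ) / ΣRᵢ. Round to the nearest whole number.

Σ MᵢCᵢ = 0·122 + 122·59 + 168·170 + 291·116 + 351·153 = 0 + 7198 + 28560 + 33756 + 53703 = 123217
Σ Rᵢ = 0 + 13 + 47 + 56 + 90 = 206
N̂ = 123217 / 206 ≈ 598.1 → 598

N ≈ 598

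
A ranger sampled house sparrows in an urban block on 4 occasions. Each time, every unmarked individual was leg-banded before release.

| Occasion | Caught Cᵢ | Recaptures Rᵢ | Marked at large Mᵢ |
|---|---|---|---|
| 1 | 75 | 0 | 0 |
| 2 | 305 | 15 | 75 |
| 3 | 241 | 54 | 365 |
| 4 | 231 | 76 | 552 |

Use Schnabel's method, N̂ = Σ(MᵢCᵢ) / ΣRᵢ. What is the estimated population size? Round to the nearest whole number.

Σ MᵢCᵢ = 0·75 + 75·305 + 365·241 + 552·231 = 0 + 22875 + 87965 + 127512 = 238352
Σ Rᵢ = 0 + 15 + 54 + 76 = 145
N̂ = 238352 / 145 ≈ 1643.8 → 1644

N ≈ 1644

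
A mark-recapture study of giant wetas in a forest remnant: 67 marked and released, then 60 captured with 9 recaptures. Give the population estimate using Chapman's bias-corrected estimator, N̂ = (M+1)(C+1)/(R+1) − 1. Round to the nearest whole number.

N̂ = (67+1)(60+1)/(9+1) − 1 = 68·61/10 − 1
= 4148/10 − 1 ≈ 414.8 − 1 ≈ 413.8 → 414

N ≈ 414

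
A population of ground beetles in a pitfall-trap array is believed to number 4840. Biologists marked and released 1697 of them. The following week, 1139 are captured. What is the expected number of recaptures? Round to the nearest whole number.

expected recaptures ≈ 399

The marked fraction of the population is 1697/4840, so in a sample of 1139 expect C·(M/N) marked.
E[R] = 1697 × 1139 / 4840 = 1932883 / 4840 ≈ 399.4 → 399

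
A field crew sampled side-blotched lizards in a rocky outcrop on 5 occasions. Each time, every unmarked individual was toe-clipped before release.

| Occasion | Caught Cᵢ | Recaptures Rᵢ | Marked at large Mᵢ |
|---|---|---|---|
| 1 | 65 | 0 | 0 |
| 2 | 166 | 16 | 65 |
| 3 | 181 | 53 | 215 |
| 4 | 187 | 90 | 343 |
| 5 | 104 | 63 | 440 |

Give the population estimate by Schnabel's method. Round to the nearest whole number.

N ≈ 719

Σ MᵢCᵢ = 0·65 + 65·166 + 215·181 + 343·187 + 440·104 = 0 + 10790 + 38915 + 64141 + 45760 = 159606
Σ Rᵢ = 0 + 16 + 53 + 90 + 63 = 222
N̂ = 159606 / 222 ≈ 718.9 → 719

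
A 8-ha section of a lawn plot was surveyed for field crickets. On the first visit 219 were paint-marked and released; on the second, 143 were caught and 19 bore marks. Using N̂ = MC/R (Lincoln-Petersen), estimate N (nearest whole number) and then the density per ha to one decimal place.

N̂ = 219·143/19 = 31317/19 ≈ 1648.3 → 1648
Density = N̂ / area = 1648 / 8 = 206.0 per ha

density ≈ 206.0 field crickets per ha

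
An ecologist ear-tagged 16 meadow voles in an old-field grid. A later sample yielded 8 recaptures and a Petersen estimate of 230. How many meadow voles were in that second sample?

C = 115

From N = M·C/R: C = N·R / M = 230·8 / 16 = 1840 / 16 = 115.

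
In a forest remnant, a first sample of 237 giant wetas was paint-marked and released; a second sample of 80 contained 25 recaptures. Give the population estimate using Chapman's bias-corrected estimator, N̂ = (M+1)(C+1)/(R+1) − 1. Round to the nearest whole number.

N ≈ 740

N̂ = (237+1)(80+1)/(25+1) − 1 = 238·81/26 − 1
= 19278/26 − 1 ≈ 741.46 − 1 ≈ 740.46 → 740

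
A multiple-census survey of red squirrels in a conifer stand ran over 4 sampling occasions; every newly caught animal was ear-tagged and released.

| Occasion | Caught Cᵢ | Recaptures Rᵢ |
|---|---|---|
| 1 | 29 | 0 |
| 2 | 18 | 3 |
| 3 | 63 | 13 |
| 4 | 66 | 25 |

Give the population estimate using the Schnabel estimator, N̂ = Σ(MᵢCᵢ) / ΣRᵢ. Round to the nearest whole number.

Marked at large before each occasion: Mᵢ = Σⱼ<ᵢ (Cⱼ − Rⱼ) → M1=0, M2=29, M3=44, M4=94
Σ MᵢCᵢ = 0·29 + 29·18 + 44·63 + 94·66 = 0 + 522 + 2772 + 6204 = 9498
Σ Rᵢ = 0 + 3 + 13 + 25 = 41
N̂ = 9498 / 41 ≈ 231.7 → 232

N ≈ 232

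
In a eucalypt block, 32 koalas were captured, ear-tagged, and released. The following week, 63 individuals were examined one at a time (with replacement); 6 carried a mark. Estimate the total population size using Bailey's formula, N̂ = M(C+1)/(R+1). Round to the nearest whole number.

N̂ = 32·(63+1)/(6+1) = 32·64/7 = 2048/7 ≈ 292.6 → 293

N ≈ 293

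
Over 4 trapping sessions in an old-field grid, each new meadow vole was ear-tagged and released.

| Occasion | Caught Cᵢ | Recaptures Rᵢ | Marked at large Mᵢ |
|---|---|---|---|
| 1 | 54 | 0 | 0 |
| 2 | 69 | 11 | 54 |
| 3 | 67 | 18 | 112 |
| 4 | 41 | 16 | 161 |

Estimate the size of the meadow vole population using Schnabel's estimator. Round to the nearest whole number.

N ≈ 396

Σ MᵢCᵢ = 0·54 + 54·69 + 112·67 + 161·41 = 0 + 3726 + 7504 + 6601 = 17831
Σ Rᵢ = 0 + 11 + 18 + 16 = 45
N̂ = 17831 / 45 ≈ 396.2 → 396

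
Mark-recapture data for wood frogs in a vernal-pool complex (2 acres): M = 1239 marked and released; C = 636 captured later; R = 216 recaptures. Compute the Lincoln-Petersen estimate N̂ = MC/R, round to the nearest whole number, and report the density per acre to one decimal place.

density ≈ 1824.0 wood frogs per acre

N̂ = 1239·636/216 = 788004/216 ≈ 3648.2 → 3648
Density = N̂ / area = 3648 / 2 = 1824.0 per acre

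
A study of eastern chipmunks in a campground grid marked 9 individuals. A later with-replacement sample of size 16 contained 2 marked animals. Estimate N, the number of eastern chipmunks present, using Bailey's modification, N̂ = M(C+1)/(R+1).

N = 51

N̂ = 9·(16+1)/(2+1) = 9·17/3 = 153/3 = 51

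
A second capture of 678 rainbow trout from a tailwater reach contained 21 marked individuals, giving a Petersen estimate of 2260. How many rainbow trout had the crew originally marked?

From N = M·C/R: M = N·R / C = 2260·21 / 678 = 47460 / 678 = 70.

M = 70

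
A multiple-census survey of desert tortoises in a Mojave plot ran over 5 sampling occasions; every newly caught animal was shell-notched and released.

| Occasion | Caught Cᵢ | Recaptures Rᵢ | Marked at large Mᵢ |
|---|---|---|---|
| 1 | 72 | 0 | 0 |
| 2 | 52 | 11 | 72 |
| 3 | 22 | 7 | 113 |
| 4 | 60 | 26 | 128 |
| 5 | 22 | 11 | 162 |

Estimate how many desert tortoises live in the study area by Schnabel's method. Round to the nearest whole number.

Σ MᵢCᵢ = 0·72 + 72·52 + 113·22 + 128·60 + 162·22 = 0 + 3744 + 2486 + 7680 + 3564 = 17474
Σ Rᵢ = 0 + 11 + 7 + 26 + 11 = 55
N̂ = 17474 / 55 ≈ 317.7 → 318

N ≈ 318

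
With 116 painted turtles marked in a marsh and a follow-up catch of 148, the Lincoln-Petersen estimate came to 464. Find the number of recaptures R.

From N = M·C/R: R = M·C / N = 116·148 / 464 = 17168 / 464 = 37.

R = 37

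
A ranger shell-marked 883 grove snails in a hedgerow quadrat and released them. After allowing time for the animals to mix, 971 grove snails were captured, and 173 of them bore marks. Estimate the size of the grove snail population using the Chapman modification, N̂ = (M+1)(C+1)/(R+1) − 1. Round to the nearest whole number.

N ≈ 4937

N̂ = (883+1)(971+1)/(173+1) − 1 = 884·972/174 − 1
= 859248/174 − 1 ≈ 4938.2 − 1 ≈ 4937.2 → 4937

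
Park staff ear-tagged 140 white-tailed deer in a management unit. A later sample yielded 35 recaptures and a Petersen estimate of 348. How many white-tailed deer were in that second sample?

From N = M·C/R: C = N·R / M = 348·35 / 140 = 12180 / 140 = 87.

C = 87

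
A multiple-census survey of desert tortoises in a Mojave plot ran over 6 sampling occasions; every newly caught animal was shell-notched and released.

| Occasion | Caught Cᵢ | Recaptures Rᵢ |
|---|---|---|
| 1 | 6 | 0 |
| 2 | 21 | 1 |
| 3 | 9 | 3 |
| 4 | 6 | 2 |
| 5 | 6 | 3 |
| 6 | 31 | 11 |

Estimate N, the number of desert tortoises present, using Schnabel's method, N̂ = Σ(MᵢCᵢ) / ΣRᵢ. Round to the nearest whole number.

N ≈ 99

Marked at large before each occasion: Mᵢ = Σⱼ<ᵢ (Cⱼ − Rⱼ) → M1=0, M2=6, M3=26, M4=32, M5=36, M6=39
Σ MᵢCᵢ = 0·6 + 6·21 + 26·9 + 32·6 + 36·6 + 39·31 = 0 + 126 + 234 + 192 + 216 + 1209 = 1977
Σ Rᵢ = 0 + 1 + 3 + 2 + 3 + 11 = 20
N̂ = 1977 / 20 ≈ 98.8 → 99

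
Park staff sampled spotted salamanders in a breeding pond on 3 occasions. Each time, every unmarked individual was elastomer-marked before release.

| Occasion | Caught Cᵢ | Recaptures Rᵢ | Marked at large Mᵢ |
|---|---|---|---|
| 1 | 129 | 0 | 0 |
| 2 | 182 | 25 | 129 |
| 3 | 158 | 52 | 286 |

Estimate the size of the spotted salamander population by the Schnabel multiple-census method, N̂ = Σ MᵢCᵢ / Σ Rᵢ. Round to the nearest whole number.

N ≈ 892

Σ MᵢCᵢ = 0·129 + 129·182 + 286·158 = 0 + 23478 + 45188 = 68666
Σ Rᵢ = 0 + 25 + 52 = 77
N̂ = 68666 / 77 ≈ 891.8 → 892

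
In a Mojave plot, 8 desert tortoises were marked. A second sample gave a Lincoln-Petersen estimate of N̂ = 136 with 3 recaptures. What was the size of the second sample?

From N = M·C/R: C = N·R / M = 136·3 / 8 = 408 / 8 = 51.

C = 51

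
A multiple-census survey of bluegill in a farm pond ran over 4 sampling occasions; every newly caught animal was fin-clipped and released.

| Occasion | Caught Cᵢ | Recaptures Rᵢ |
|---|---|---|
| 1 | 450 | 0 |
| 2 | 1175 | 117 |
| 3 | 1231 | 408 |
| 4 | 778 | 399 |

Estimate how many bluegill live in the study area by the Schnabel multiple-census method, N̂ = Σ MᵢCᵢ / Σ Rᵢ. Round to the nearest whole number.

N ≈ 4544

Marked at large before each occasion: Mᵢ = Σⱼ<ᵢ (Cⱼ − Rⱼ) → M1=0, M2=450, M3=1508, M4=2331
Σ MᵢCᵢ = 0·450 + 450·1175 + 1508·1231 + 2331·778 = 0 + 528750 + 1856348 + 1813518 = 4198616
Σ Rᵢ = 0 + 117 + 408 + 399 = 924
N̂ = 4198616 / 924 ≈ 4544.0 → 4544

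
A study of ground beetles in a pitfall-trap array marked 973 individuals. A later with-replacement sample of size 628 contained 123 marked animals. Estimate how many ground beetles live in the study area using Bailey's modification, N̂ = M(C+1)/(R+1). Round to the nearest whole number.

N̂ = 973·(628+1)/(123+1) = 973·629/124 = 612017/124 ≈ 4935.6 → 4936

N ≈ 4936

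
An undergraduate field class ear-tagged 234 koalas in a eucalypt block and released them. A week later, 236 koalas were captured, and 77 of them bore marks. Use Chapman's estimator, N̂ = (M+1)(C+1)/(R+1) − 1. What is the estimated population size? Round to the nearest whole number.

N ≈ 713

N̂ = (234+1)(236+1)/(77+1) − 1 = 235·237/78 − 1
= 55695/78 − 1 ≈ 714.0 − 1 ≈ 713.0 → 713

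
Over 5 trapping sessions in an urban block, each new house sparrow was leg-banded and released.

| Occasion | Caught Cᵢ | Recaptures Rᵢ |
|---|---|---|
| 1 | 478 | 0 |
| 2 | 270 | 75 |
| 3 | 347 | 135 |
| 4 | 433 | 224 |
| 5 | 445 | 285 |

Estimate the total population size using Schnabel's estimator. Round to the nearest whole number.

N ≈ 1714

Marked at large before each occasion: Mᵢ = Σⱼ<ᵢ (Cⱼ − Rⱼ) → M1=0, M2=478, M3=673, M4=885, M5=1094
Σ MᵢCᵢ = 0·478 + 478·270 + 673·347 + 885·433 + 1094·445 = 0 + 129060 + 233531 + 383205 + 486830 = 1232626
Σ Rᵢ = 0 + 75 + 135 + 224 + 285 = 719
N̂ = 1232626 / 719 ≈ 1714.4 → 1714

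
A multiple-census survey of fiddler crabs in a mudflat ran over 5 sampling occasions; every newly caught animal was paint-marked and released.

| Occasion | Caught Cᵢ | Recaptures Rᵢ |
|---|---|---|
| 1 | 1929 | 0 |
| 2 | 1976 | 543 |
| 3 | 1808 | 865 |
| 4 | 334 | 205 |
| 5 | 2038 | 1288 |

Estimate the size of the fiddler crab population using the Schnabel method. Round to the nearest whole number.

Marked at large before each occasion: Mᵢ = Σⱼ<ᵢ (Cⱼ − Rⱼ) → M1=0, M2=1929, M3=3362, M4=4305, M5=4434
Σ MᵢCᵢ = 0·1929 + 1929·1976 + 3362·1808 + 4305·334 + 4434·2038 = 0 + 3811704 + 6078496 + 1437870 + 9036492 = 20364562
Σ Rᵢ = 0 + 543 + 865 + 205 + 1288 = 2901
N̂ = 20364562 / 2901 ≈ 7019.8 → 7020

N ≈ 7020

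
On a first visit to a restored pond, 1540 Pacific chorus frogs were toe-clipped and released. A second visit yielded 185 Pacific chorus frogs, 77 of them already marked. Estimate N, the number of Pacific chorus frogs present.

N = 3700

Lincoln-Petersen assumes M/N = R/C, so N = M·C / R.
N = (1540 × 185) / 77 = 284900 / 77 = 3700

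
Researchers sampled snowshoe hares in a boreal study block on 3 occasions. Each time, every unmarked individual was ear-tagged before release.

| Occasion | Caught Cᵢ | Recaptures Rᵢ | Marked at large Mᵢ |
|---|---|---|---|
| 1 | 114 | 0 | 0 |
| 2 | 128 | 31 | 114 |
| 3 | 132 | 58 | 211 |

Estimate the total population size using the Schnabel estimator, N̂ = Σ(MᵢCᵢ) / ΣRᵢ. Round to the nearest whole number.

Σ MᵢCᵢ = 0·114 + 114·128 + 211·132 = 0 + 14592 + 27852 = 42444
Σ Rᵢ = 0 + 31 + 58 = 89
N̂ = 42444 / 89 ≈ 476.9 → 477

N ≈ 477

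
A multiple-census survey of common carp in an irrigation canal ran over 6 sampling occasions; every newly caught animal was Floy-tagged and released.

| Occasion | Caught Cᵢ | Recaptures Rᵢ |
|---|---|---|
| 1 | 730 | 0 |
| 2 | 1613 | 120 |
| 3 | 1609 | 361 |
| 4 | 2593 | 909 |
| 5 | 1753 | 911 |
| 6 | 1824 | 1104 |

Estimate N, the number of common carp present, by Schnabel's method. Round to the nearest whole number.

N ≈ 9906

Marked at large before each occasion: Mᵢ = Σⱼ<ᵢ (Cⱼ − Rⱼ) → M1=0, M2=730, M3=2223, M4=3471, M5=5155, M6=5997
Σ MᵢCᵢ = 0·730 + 730·1613 + 2223·1609 + 3471·2593 + 5155·1753 + 5997·1824 = 0 + 1177490 + 3576807 + 9000303 + 9036715 + 10938528 = 33729843
Σ Rᵢ = 0 + 120 + 361 + 909 + 911 + 1104 = 3405
N̂ = 33729843 / 3405 ≈ 9906.0 → 9906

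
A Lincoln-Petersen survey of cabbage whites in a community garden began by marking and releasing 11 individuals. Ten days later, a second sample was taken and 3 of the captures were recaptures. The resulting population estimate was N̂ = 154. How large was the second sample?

C = 42

From N = M·C/R: C = N·R / M = 154·3 / 11 = 462 / 11 = 42.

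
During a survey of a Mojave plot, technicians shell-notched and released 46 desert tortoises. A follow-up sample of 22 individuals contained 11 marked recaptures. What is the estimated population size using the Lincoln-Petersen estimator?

The marked fraction in the recapture sample should equal the marked fraction in the population: 11/22 = 46/N.
N = (46 × 22) / 11 = 1012 / 11 = 92

N = 92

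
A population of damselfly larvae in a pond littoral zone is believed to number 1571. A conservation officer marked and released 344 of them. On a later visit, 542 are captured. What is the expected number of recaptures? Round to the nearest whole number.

expected recaptures ≈ 119

Expected recaptures E[R] = M·C / N.
E[R] = 344 × 542 / 1571 = 186448 / 1571 ≈ 118.7 → 119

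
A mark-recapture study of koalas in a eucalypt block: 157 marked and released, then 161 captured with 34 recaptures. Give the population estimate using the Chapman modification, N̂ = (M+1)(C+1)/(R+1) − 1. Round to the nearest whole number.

N ≈ 730

N̂ = (157+1)(161+1)/(34+1) − 1 = 158·162/35 − 1
= 25596/35 − 1 ≈ 731.3 − 1 ≈ 730.3 → 730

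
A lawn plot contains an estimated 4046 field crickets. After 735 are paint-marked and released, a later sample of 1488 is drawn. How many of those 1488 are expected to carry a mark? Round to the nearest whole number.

expected recaptures ≈ 270

Expected recaptures E[R] = M·C / N.
E[R] = 735 × 1488 / 4046 = 1093680 / 4046 ≈ 270.3 → 270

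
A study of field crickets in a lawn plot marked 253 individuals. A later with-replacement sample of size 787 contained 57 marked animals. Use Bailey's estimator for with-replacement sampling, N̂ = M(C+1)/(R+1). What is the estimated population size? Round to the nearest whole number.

N ≈ 3437

N̂ = 253·(787+1)/(57+1) = 253·788/58 = 199364/58 ≈ 3437.3 → 3437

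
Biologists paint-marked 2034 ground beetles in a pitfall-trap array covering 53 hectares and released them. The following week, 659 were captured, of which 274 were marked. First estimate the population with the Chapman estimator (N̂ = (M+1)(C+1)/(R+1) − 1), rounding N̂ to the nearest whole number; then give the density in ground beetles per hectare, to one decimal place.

N̂ = 2035·660/275 − 1 = 1343100/275 − 1 = 4883
Density = N̂ / area = 4883 / 53 ≈ 92.13 → 92.1 per hectare

density ≈ 92.1 ground beetles per hectare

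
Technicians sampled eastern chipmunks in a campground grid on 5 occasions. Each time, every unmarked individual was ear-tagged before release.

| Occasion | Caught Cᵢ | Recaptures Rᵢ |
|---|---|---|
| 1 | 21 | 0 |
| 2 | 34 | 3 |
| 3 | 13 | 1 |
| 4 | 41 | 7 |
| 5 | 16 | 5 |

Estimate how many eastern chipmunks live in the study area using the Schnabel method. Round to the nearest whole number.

Marked at large before each occasion: Mᵢ = Σⱼ<ᵢ (Cⱼ − Rⱼ) → M1=0, M2=21, M3=52, M4=64, M5=98
Σ MᵢCᵢ = 0·21 + 21·34 + 52·13 + 64·41 + 98·16 = 0 + 714 + 676 + 2624 + 1568 = 5582
Σ Rᵢ = 0 + 3 + 1 + 7 + 5 = 16
N̂ = 5582 / 16 ≈ 348.9 → 349

N ≈ 349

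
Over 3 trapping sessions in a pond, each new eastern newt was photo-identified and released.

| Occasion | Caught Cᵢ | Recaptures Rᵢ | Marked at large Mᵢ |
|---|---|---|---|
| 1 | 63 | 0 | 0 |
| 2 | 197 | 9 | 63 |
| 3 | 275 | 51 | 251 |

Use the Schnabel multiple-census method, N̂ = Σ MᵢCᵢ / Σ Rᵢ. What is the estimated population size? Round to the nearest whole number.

Σ MᵢCᵢ = 0·63 + 63·197 + 251·275 = 0 + 12411 + 69025 = 81436
Σ Rᵢ = 0 + 9 + 51 = 60
N̂ = 81436 / 60 ≈ 1357.3 → 1357

N ≈ 1357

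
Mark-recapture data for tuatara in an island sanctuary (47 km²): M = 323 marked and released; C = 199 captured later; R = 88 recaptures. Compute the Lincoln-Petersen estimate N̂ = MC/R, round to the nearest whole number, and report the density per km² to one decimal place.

N̂ = 323·199/88 = 64277/88 ≈ 730.4 → 730
Density = N̂ / area = 730 / 47 ≈ 15.53 → 15.5 per km²

density ≈ 15.5 tuatara per km²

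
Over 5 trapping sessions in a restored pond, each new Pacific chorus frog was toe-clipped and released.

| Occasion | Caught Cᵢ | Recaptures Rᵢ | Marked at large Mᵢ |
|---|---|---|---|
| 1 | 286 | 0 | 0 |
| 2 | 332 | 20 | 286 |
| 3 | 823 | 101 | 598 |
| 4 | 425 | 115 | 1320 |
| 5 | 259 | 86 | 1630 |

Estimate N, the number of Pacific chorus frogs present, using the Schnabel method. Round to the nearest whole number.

Σ MᵢCᵢ = 0·286 + 286·332 + 598·823 + 1320·425 + 1630·259 = 0 + 94952 + 492154 + 561000 + 422170 = 1570276
Σ Rᵢ = 0 + 20 + 101 + 115 + 86 = 322
N̂ = 1570276 / 322 ≈ 4876.6 → 4877

N ≈ 4877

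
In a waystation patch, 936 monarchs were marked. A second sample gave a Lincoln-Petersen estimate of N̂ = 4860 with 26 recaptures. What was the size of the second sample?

C = 135

From N = M·C/R: C = N·R / M = 4860·26 / 936 = 126360 / 936 = 135.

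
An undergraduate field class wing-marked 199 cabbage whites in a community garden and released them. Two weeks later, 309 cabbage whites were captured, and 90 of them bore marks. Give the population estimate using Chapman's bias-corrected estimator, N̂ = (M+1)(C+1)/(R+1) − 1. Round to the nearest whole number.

N ≈ 680

N̂ = (199+1)(309+1)/(90+1) − 1 = 200·310/91 − 1
= 62000/91 − 1 ≈ 681.3 − 1 ≈ 680.3 → 680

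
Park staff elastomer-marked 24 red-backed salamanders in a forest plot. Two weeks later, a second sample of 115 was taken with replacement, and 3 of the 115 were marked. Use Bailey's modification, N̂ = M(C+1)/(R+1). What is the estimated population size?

N̂ = 24·(115+1)/(3+1) = 24·116/4 = 2784/4 = 696

N = 696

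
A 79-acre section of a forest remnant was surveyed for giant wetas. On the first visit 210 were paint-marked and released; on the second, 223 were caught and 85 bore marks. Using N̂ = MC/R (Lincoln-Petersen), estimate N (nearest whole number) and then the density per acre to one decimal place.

N̂ = 210·223/85 = 46830/85 ≈ 550.9 → 551
Density = N̂ / area = 551 / 79 ≈ 6.97 → 7.0 per acre

density ≈ 7.0 giant wetas per acre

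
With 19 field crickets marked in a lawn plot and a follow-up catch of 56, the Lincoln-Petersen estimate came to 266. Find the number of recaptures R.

R = 4

From N = M·C/R: R = M·C / N = 19·56 / 266 = 1064 / 266 = 4.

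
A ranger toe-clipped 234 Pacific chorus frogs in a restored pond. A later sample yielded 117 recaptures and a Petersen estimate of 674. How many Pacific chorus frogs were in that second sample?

C = 337

From N = M·C/R: C = N·R / M = 674·117 / 234 = 78858 / 234 = 337.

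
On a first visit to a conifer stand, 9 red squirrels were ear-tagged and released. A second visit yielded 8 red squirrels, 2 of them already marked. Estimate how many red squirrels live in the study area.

The marked fraction in the recapture sample should equal the marked fraction in the population: 2/8 = 9/N.
N = (9 × 8) / 2 = 72 / 2 = 36

N = 36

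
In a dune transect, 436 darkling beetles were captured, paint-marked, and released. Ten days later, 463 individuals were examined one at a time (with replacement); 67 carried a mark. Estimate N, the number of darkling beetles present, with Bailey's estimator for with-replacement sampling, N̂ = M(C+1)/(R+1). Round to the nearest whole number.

N ≈ 2975

N̂ = 436·(463+1)/(67+1) = 436·464/68 = 202304/68 ≈ 2975.1 → 2975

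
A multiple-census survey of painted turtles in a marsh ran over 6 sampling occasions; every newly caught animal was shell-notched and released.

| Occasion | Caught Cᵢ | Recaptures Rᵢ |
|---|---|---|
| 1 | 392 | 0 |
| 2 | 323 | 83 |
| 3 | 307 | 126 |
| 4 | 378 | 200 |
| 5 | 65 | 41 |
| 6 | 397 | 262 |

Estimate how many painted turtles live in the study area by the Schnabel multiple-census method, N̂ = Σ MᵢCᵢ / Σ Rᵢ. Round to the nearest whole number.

Marked at large before each occasion: Mᵢ = Σⱼ<ᵢ (Cⱼ − Rⱼ) → M1=0, M2=392, M3=632, M4=813, M5=991, M6=1015
Σ MᵢCᵢ = 0·392 + 392·323 + 632·307 + 813·378 + 991·65 + 1015·397 = 0 + 126616 + 194024 + 307314 + 64415 + 402955 = 1095324
Σ Rᵢ = 0 + 83 + 126 + 200 + 41 + 262 = 712
N̂ = 1095324 / 712 ≈ 1538.4 → 1538

N ≈ 1538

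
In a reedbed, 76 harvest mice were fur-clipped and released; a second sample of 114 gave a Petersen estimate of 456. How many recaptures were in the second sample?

R = 19

From N = M·C/R: R = M·C / N = 76·114 / 456 = 8664 / 456 = 19.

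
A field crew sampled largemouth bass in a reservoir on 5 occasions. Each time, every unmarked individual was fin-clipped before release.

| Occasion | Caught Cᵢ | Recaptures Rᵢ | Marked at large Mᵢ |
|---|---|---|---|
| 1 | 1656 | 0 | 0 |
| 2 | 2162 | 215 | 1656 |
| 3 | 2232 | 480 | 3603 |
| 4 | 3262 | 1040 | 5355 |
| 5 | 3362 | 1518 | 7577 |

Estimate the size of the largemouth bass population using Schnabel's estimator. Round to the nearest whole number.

Σ MᵢCᵢ = 0·1656 + 1656·2162 + 3603·2232 + 5355·3262 + 7577·3362 = 0 + 3580272 + 8041896 + 17468010 + 25473874 = 54564052
Σ Rᵢ = 0 + 215 + 480 + 1040 + 1518 = 3253
N̂ = 54564052 / 3253 ≈ 16773.46 → 16773

N ≈ 16,773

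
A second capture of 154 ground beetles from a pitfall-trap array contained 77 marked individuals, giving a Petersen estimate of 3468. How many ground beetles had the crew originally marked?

From N = M·C/R: M = N·R / C = 3468·77 / 154 = 267036 / 154 = 1734.

M = 1734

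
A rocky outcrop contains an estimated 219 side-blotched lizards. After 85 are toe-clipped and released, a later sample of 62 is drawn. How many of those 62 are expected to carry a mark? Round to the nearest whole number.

expected recaptures ≈ 24

The marked fraction of the population is 85/219, so in a sample of 62 expect C·(M/N) marked.
E[R] = 85 × 62 / 219 = 5270 / 219 ≈ 24.1 → 24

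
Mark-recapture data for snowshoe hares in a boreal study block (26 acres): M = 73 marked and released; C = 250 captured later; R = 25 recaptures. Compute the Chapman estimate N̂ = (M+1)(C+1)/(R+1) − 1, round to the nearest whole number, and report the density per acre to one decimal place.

N̂ = 74·251/26 − 1 = 18574/26 − 1 ≈ 713.4 → 713
Density = N̂ / area = 713 / 26 ≈ 27.42 → 27.4 per acre

density ≈ 27.4 snowshoe hares per acre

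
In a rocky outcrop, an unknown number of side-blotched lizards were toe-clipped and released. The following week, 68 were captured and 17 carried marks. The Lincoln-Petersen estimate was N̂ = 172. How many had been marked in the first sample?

M = 43

From N = M·C/R: M = N·R / C = 172·17 / 68 = 2924 / 68 = 43.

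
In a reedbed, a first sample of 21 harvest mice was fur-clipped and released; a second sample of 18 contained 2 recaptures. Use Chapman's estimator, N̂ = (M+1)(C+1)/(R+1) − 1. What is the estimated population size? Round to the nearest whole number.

N ≈ 138

N̂ = (21+1)(18+1)/(2+1) − 1 = 22·19/3 − 1
= 418/3 − 1 ≈ 139.3 − 1 ≈ 138.3 → 138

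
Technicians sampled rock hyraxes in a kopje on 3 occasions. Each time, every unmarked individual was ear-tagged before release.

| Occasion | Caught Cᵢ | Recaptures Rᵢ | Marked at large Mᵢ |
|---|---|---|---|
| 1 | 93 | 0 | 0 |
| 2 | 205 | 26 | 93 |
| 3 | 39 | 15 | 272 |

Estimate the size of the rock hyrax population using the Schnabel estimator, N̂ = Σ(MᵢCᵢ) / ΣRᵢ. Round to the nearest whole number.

N ≈ 724

Σ MᵢCᵢ = 0·93 + 93·205 + 272·39 = 0 + 19065 + 10608 = 29673
Σ Rᵢ = 0 + 26 + 15 = 41
N̂ = 29673 / 41 ≈ 723.7 → 724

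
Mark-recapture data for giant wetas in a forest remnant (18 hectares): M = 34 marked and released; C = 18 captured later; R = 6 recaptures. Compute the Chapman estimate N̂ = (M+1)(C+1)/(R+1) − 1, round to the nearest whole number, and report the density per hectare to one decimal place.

N̂ = 35·19/7 − 1 = 665/7 − 1 = 94
Density = N̂ / area = 94 / 18 ≈ 5.22 → 5.2 per hectare

density ≈ 5.2 giant wetas per hectare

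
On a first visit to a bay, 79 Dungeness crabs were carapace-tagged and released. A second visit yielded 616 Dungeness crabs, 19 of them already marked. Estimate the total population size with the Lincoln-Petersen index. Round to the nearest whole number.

If marked individuals mix randomly, R/C ≈ M/N, giving N ≈ M·C/R.
N = (79 × 616) / 19 = 48664 / 19 ≈ 2561.3 → 2561

N ≈ 2561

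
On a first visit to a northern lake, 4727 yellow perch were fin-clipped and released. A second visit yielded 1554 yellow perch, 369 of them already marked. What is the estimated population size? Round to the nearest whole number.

N ≈ 19,907

If marked individuals mix randomly, R/C ≈ M/N, giving N ≈ M·C/R.
N = (4727 × 1554) / 369 = 7345758 / 369 ≈ 19907.2 → 19907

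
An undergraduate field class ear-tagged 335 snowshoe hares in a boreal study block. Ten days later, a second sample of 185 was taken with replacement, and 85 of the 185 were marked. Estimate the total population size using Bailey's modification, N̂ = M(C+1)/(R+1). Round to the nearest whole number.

N ≈ 725

N̂ = 335·(185+1)/(85+1) = 335·186/86 = 62310/86 ≈ 724.5 → 725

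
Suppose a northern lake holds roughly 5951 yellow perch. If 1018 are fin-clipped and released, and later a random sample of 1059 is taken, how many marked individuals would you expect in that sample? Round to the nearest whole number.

expected recaptures ≈ 181

The marked fraction of the population is 1018/5951, so in a sample of 1059 expect C·(M/N) marked.
E[R] = 1018 × 1059 / 5951 = 1078062 / 5951 ≈ 181.2 → 181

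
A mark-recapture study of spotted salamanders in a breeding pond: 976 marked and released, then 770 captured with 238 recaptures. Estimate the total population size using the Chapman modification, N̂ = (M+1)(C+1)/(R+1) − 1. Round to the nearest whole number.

N̂ = (976+1)(770+1)/(238+1) − 1 = 977·771/239 − 1
= 753267/239 − 1 ≈ 3151.7 − 1 ≈ 3150.7 → 3151

N ≈ 3151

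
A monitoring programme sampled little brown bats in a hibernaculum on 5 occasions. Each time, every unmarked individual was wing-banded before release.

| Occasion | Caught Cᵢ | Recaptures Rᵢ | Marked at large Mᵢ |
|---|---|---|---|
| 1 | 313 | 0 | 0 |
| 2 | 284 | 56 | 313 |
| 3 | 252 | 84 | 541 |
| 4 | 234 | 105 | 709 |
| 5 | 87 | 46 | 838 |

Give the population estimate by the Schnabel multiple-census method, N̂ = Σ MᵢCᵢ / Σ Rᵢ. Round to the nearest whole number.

N ≈ 1595

Σ MᵢCᵢ = 0·313 + 313·284 + 541·252 + 709·234 + 838·87 = 0 + 88892 + 136332 + 165906 + 72906 = 464036
Σ Rᵢ = 0 + 56 + 84 + 105 + 46 = 291
N̂ = 464036 / 291 ≈ 1594.6 → 1595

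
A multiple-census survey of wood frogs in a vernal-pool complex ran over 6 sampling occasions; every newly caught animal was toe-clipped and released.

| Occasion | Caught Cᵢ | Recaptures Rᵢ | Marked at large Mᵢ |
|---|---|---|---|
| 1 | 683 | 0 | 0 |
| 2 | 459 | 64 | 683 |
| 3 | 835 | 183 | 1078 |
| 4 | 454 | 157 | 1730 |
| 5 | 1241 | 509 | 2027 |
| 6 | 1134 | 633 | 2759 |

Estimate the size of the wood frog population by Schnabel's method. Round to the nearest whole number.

Σ MᵢCᵢ = 0·683 + 683·459 + 1078·835 + 1730·454 + 2027·1241 + 2759·1134 = 0 + 313497 + 900130 + 785420 + 2515507 + 3128706 = 7643260
Σ Rᵢ = 0 + 64 + 183 + 157 + 509 + 633 = 1546
N̂ = 7643260 / 1546 ≈ 4943.9 → 4944

N ≈ 4944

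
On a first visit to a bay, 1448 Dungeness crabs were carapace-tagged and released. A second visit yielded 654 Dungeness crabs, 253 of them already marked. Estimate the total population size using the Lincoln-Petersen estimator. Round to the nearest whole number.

N = (1448 × 654) / 253 = 946992 / 253 ≈ 3743.1 → 3743

N ≈ 3743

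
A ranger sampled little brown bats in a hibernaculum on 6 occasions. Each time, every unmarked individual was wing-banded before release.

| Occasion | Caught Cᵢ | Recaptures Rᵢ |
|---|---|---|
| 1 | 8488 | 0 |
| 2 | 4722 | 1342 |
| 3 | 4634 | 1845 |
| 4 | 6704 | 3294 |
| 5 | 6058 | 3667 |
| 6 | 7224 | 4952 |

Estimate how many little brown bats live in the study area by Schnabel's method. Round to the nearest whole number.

N ≈ 29,839

Marked at large before each occasion: Mᵢ = Σⱼ<ᵢ (Cⱼ − Rⱼ) → M1=0, M2=8488, M3=11868, M4=14657, M5=18067, M6=20458
Σ MᵢCᵢ = 0·8488 + 8488·4722 + 11868·4634 + 14657·6704 + 18067·6058 + 20458·7224 = 0 + 40080336 + 54996312 + 98260528 + 109449886 + 147788592 = 450575654
Σ Rᵢ = 0 + 1342 + 1845 + 3294 + 3667 + 4952 = 15100
N̂ = 450575654 / 15100 ≈ 29839.4 → 29839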